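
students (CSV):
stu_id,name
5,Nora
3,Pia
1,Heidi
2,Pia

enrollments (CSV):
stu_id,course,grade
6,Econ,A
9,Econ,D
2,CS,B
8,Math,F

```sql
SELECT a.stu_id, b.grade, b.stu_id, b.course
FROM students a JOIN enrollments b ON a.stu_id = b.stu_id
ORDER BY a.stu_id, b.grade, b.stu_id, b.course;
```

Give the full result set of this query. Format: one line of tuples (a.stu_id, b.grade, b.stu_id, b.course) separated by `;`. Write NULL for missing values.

(2, B, 2, CS)

INNER JOIN keeps only pairs where the ON condition holds.
Matching on a.stu_id = b.stu_id.
Matched pairs: 1.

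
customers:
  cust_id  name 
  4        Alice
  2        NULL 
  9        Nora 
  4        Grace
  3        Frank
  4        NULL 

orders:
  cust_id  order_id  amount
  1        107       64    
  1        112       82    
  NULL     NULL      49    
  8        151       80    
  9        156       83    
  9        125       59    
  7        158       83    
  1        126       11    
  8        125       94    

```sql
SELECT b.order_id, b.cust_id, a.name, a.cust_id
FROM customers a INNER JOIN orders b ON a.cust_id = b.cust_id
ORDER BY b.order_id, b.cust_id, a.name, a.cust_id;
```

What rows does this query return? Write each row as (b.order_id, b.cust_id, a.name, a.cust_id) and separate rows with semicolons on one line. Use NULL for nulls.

(125, 9, Nora, 9); (156, 9, Nora, 9)

INNER JOIN keeps only pairs where the ON condition holds.
Matching on a.cust_id = b.cust_id. A NULL in a compared column never satisfies the condition.
- a (cust_id=4) has no partner → excluded.
- a (cust_id=2) has no partner → excluded.
- a (cust_id=9) pairs with 2 row(s) of b.
- a (cust_id=4) has no partner → excluded.
- a (cust_id=3) has no partner → excluded.
- a (cust_id=4) has no partner → excluded.
After projecting and ordering:
b.order_id | b.cust_id | a.name | a.cust_id
125 | 9 | Nora | 9
156 | 9 | Nora | 9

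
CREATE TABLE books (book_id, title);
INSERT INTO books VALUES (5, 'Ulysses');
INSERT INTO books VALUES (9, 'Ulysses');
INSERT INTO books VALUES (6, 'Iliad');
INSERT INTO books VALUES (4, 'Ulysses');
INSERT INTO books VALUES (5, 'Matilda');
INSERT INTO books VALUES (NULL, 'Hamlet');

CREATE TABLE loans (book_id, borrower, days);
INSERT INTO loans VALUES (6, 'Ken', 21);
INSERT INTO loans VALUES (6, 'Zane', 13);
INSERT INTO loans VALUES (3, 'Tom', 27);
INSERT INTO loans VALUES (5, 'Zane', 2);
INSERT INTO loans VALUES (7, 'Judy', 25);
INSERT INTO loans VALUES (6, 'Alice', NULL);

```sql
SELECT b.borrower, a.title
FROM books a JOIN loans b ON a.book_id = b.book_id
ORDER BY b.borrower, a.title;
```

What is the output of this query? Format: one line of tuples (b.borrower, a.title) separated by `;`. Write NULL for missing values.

INNER JOIN keeps only pairs where the ON condition holds.
Matching on a.book_id = b.book_id. A NULL in a compared column never satisfies the condition.
Matched pairs: 5.

(Alice, Iliad); (Ken, Iliad); (Zane, Iliad); (Zane, Matilda); (Zane, Ulysses)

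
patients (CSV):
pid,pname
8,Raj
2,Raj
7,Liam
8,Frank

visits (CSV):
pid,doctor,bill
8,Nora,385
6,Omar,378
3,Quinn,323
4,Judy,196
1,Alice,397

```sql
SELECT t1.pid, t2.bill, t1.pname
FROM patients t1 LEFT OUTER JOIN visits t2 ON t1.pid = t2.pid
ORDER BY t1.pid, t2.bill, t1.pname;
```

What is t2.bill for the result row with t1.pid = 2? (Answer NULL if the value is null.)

NULL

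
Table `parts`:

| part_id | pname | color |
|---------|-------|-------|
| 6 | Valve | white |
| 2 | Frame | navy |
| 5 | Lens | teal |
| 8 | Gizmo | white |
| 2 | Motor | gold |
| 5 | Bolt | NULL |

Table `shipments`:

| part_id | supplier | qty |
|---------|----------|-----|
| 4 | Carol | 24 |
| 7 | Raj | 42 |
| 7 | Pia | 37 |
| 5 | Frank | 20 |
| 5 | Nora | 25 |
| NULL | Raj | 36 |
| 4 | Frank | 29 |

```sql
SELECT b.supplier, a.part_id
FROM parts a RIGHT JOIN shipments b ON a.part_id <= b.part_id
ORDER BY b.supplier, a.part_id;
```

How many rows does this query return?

RIGHT JOIN keeps every row from `shipments`; unmatched rows get NULL for `parts`'s columns.
Matching on a.part_id <= b.part_id. A NULL in a compared column never satisfies the condition.
- a (part_id=6) pairs with 2 row(s) of b.
- a (part_id=2) pairs with 6 row(s) of b.
- a (part_id=5) pairs with 4 row(s) of b.
- a (part_id=8) has no partner in b.
- a (part_id=2) pairs with 6 row(s) of b.
- a (part_id=5) pairs with 4 row(s) of b.
- plus 1 unmatched b row(s), each kept with NULL a columns.
Total: 22 matched + 1 padded = 23 rows.

23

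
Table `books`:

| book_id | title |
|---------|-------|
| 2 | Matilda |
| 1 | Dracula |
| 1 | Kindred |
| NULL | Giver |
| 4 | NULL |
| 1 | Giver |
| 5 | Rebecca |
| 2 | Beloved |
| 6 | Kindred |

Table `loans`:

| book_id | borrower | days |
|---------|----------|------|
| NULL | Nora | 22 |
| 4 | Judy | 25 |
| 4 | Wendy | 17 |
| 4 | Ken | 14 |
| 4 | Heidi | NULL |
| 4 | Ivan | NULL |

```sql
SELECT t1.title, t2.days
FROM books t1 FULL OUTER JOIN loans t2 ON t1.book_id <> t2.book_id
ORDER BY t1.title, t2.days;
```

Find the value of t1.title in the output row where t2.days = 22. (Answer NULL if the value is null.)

FULL OUTER JOIN keeps every row from both sides; unmatched rows get NULL for the other side's columns.
Matching on t1.book_id <> t2.book_id. A NULL in a compared column never satisfies the condition.
- t1 row (book_id=2): matches 5 t2 row(s) → 5 output row(s).
- t1 row (book_id=1): matches 5 t2 row(s) → 5 output row(s).
- t1 row (book_id=1): matches 5 t2 row(s) → 5 output row(s).
- t1 row (book_id=NULL): no match → kept, t2 columns NULL.
- t1 row (book_id=4): no match → kept, t2 columns NULL.
- t1 row (book_id=1): matches 5 t2 row(s) → 5 output row(s).
- t1 row (book_id=5): matches 5 t2 row(s) → 5 output row(s).
- t1 row (book_id=2): matches 5 t2 row(s) → 5 output row(s).
- t1 row (book_id=6): matches 5 t2 row(s) → 5 output row(s).
- plus 1 unmatched t2 row(s), each kept with NULL t1 columns.

NULL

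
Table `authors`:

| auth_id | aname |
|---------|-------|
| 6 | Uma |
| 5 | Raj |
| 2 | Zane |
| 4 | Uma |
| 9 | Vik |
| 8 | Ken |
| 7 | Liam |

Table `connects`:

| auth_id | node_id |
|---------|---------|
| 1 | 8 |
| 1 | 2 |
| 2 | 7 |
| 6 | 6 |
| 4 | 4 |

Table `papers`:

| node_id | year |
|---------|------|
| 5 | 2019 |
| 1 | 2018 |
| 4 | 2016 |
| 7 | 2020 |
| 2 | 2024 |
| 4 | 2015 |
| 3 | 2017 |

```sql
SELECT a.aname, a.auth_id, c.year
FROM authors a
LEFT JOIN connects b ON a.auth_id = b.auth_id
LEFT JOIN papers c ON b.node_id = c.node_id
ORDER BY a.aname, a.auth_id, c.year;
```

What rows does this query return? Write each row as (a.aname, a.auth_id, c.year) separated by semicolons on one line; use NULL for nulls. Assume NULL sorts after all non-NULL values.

(Ken, 8, NULL); (Liam, 7, NULL); (Raj, 5, NULL); (Uma, 4, 2015); (Uma, 4, 2016); (Uma, 6, NULL); (Vik, 9, NULL); (Zane, 2, 2020)

Evaluate left to right. First `authors a LEFT JOIN connects b` on auth_id: 7 row(s).
Then LEFT JOIN `papers c` on node_id: each of those 7 rows is kept; rows whose b.node_id has no match in c get NULL for c's columns.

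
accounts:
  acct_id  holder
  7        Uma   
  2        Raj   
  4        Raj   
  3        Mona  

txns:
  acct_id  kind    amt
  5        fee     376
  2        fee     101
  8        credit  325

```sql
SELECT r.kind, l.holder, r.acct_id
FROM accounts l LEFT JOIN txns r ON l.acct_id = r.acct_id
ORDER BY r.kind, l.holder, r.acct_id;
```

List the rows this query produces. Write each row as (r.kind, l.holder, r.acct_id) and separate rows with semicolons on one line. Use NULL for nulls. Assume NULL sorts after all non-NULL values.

(fee, Raj, 2); (NULL, Mona, NULL); (NULL, Raj, NULL); (NULL, Uma, NULL)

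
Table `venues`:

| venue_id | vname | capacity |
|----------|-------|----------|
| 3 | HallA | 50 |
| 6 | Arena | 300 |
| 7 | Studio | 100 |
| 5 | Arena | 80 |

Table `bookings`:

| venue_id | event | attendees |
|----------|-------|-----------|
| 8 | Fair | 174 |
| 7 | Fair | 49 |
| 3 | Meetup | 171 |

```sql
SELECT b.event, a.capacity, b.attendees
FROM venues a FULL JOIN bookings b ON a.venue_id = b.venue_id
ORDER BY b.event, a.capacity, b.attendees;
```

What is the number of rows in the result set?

5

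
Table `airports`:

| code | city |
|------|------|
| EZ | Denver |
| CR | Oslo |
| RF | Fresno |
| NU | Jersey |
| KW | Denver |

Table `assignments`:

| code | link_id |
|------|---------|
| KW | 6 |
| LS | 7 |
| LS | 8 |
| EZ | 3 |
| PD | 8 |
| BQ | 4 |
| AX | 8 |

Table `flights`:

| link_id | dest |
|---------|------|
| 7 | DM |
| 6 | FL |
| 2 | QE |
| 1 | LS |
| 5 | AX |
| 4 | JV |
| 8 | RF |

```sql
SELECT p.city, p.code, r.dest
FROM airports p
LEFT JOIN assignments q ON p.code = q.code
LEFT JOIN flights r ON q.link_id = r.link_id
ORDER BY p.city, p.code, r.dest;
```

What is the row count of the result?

Evaluate left to right. First `airports p LEFT JOIN assignments q` on code: 5 row(s).
Then LEFT JOIN `flights r` on link_id: each of those 5 rows is kept; rows whose q.link_id has no match in r get NULL for r's columns.
Result: 5 row(s).

5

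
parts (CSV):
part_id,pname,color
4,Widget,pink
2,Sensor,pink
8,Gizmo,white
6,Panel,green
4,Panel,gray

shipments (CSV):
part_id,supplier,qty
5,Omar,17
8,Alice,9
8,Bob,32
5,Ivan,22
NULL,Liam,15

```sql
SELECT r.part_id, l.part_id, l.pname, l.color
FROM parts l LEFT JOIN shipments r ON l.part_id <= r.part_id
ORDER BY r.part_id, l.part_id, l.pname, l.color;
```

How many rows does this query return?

LEFT JOIN keeps every row from `parts`; unmatched rows get NULL for `shipments`'s columns.
Matching on l.part_id <= r.part_id. A NULL in a compared column never satisfies the condition.
Matched pairs: 16; unmatched l rows kept: 0.
Total: 16 rows.

16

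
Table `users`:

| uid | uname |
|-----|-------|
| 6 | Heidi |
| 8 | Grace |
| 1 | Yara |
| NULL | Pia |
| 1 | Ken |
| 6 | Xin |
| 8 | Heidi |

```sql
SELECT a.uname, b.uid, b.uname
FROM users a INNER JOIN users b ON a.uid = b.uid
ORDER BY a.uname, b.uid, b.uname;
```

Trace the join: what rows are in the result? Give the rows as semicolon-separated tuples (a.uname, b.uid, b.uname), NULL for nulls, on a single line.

INNER JOIN keeps only pairs where the ON condition holds.
Matching on a.uid = b.uid. A NULL in a compared column never satisfies the condition.
Matched pairs: 12.

(Grace, 8, Grace); (Grace, 8, Heidi); (Heidi, 6, Heidi); (Heidi, 6, Xin); (Heidi, 8, Grace); (Heidi, 8, Heidi); (Ken, 1, Ken); (Ken, 1, Yara); (Xin, 6, Heidi); (Xin, 6, Xin); (Yara, 1, Ken); (Yara, 1, Yara)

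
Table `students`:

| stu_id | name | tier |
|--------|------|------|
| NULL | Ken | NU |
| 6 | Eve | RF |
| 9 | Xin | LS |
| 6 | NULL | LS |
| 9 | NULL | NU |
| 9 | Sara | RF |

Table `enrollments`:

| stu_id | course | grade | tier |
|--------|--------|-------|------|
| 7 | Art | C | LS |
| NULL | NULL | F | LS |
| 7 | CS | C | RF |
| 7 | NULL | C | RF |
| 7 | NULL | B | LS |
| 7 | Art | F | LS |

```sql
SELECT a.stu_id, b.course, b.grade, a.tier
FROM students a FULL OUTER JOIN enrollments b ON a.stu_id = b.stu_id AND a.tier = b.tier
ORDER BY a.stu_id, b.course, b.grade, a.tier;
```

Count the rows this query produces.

12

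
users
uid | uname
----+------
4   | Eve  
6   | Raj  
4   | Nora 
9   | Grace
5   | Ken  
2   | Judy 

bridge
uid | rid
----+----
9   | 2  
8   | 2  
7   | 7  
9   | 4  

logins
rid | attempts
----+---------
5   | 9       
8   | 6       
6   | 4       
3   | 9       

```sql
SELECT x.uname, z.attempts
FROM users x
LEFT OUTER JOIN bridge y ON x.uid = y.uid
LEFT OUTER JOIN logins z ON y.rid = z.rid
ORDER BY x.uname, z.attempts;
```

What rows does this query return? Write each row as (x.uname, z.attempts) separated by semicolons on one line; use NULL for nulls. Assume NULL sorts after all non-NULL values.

(Eve, NULL); (Grace, NULL); (Grace, NULL); (Judy, NULL); (Ken, NULL); (Nora, NULL); (Raj, NULL)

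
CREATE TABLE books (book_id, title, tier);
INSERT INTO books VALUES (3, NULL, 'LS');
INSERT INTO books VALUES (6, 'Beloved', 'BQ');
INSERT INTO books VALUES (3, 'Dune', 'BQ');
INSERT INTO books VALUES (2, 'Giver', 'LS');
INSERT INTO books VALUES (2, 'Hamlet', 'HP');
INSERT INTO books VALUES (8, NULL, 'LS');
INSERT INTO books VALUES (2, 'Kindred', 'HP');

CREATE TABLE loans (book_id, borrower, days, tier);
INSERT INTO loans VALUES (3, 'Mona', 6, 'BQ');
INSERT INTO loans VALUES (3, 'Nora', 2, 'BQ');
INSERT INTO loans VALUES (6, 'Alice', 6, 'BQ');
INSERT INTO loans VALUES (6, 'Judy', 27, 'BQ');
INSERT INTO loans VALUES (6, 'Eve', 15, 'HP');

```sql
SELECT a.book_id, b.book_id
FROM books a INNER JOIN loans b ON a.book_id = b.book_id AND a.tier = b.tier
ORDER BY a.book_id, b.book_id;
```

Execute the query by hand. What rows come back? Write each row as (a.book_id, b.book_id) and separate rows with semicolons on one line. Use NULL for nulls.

INNER JOIN keeps only pairs where the ON condition holds.
Matching on a.book_id = b.book_id AND a.tier = b.tier.
Matched pairs: 4.

(3, 3); (3, 3); (6, 6); (6, 6)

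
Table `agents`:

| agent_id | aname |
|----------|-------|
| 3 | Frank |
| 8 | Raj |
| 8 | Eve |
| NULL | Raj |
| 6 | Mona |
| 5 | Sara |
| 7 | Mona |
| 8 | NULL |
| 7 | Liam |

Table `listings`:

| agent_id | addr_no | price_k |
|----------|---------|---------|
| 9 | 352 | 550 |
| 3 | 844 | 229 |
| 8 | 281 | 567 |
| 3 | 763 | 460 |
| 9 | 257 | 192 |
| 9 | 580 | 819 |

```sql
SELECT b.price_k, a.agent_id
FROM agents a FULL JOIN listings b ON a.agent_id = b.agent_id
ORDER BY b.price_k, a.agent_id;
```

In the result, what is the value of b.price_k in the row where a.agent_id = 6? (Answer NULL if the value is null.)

NULL

FULL OUTER JOIN keeps every row from both sides; unmatched rows get NULL for the other side's columns.
Matching on a.agent_id = b.agent_id. A NULL in a compared column never satisfies the condition.
Matched pairs: 5; unmatched a rows kept: 5; unmatched b rows kept: 3.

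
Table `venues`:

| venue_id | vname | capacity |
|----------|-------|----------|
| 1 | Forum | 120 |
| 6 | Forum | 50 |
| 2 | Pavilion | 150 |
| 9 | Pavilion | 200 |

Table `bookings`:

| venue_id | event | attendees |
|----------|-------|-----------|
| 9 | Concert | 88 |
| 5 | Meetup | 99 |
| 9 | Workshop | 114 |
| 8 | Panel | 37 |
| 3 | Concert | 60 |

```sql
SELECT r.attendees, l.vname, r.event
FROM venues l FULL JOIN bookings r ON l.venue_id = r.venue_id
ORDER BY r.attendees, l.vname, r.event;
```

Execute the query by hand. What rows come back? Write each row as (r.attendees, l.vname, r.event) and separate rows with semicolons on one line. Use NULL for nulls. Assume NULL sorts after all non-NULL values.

(37, NULL, Panel); (60, NULL, Concert); (88, Pavilion, Concert); (99, NULL, Meetup); (114, Pavilion, Workshop); (NULL, Forum, NULL); (NULL, Forum, NULL); (NULL, Pavilion, NULL)

FULL OUTER JOIN keeps every row from both sides; unmatched rows get NULL for the other side's columns.
Matching on l.venue_id = r.venue_id.
- l (venue_id=1) has no partner → padded with NULL.
- l (venue_id=6) has no partner → padded with NULL.
- l (venue_id=2) has no partner → padded with NULL.
- l (venue_id=9) pairs with 2 row(s) of r.
- plus 3 unmatched r row(s), each kept with NULL l columns.
After projecting and ordering:
r.attendees | l.vname | r.event
37 | NULL | Panel
60 | NULL | Concert
88 | Pavilion | Concert
99 | NULL | Meetup
114 | Pavilion | Workshop
NULL | Forum | NULL
NULL | Forum | NULL
NULL | Pavilion | NULL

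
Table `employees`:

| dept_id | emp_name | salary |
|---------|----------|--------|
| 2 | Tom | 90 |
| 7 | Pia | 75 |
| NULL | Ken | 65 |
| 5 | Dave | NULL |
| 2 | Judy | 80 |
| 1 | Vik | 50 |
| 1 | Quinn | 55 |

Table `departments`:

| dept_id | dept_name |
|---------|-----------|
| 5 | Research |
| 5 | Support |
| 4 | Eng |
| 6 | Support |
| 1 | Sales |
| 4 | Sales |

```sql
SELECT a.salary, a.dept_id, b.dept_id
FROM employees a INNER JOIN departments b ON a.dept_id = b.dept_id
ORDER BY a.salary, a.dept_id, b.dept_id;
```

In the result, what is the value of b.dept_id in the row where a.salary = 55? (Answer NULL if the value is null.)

1

INNER JOIN keeps only pairs where the ON condition holds.
Matching on a.dept_id = b.dept_id. A NULL in a compared column never satisfies the condition.
- dept_id=2: no matching b row, dropped.
- dept_id=7: no matching b row, dropped.
- dept_id=NULL: no matching b row, dropped.
- dept_id=5: 2 matching b row(s), so 2 row(s) emitted.
- dept_id=2: no matching b row, dropped.
- dept_id=1: 1 matching b row(s), so 1 row(s) emitted.
- dept_id=1: 1 matching b row(s), so 1 row(s) emitted.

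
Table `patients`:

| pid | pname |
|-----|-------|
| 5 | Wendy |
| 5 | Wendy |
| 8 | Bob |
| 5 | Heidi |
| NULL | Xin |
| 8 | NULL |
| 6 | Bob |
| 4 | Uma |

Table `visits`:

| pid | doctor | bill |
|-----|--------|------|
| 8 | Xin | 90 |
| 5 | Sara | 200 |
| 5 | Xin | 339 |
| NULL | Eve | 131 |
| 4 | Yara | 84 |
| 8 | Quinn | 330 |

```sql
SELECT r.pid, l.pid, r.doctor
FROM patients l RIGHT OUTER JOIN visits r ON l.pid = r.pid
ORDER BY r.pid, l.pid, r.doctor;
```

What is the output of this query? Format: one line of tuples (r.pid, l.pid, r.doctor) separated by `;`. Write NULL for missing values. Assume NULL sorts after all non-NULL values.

RIGHT JOIN keeps every row from `visits`; unmatched rows get NULL for `patients`'s columns.
Matching on l.pid = r.pid. A NULL in a compared column never satisfies the condition.
Matched pairs: 11; unmatched r rows kept: 1.

(4, 4, Yara); (5, 5, Sara); (5, 5, Sara); (5, 5, Sara); (5, 5, Xin); (5, 5, Xin); (5, 5, Xin); (8, 8, Quinn); (8, 8, Quinn); (8, 8, Xin); (8, 8, Xin); (NULL, NULL, Eve)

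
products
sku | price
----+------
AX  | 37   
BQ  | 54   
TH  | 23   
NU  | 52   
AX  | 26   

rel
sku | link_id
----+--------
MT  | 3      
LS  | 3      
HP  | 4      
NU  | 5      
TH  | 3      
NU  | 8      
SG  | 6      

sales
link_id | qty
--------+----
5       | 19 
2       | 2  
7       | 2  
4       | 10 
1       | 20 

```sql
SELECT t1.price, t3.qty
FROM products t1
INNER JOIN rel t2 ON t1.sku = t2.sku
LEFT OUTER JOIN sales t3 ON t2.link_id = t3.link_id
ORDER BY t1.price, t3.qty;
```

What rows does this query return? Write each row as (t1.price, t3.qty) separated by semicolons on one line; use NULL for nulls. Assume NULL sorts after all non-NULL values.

(23, NULL); (52, 19); (52, NULL)

Evaluate left to right. First `products t1 INNER JOIN rel t2` on sku: 3 row(s).
Then LEFT JOIN `sales t3` on link_id: each of those 3 rows is kept; rows whose t2.link_id has no match in t3 get NULL for t3's columns.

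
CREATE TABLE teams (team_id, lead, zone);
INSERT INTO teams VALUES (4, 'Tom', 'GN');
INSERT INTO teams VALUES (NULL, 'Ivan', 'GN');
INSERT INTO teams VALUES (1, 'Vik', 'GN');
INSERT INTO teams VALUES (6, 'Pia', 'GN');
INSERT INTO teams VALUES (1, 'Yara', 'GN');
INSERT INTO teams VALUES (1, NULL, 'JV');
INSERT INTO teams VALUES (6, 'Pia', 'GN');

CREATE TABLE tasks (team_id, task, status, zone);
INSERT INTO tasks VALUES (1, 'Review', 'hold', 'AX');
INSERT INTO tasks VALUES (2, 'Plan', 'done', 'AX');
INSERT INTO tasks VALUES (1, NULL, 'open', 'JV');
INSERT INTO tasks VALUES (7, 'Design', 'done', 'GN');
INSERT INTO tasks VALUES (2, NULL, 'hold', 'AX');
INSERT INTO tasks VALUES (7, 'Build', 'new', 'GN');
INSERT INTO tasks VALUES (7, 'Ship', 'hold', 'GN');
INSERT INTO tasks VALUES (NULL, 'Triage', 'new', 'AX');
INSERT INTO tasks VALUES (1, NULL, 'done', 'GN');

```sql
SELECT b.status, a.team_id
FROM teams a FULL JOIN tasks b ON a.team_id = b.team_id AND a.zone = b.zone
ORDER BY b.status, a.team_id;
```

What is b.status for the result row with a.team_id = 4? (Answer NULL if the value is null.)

NULL

FULL OUTER JOIN keeps every row from both sides; unmatched rows get NULL for the other side's columns.
Matching on a.team_id = b.team_id AND a.zone = b.zone. A NULL in a compared column never satisfies the condition.
- a row (team_id=4, zone=GN): no match → kept, b columns NULL.
- a row (team_id=NULL, zone=GN): no match → kept, b columns NULL.
- a row (team_id=1, zone=GN): matches 1 b row(s) → 1 output row(s).
- a row (team_id=6, zone=GN): no match → kept, b columns NULL.
- a row (team_id=1, zone=GN): matches 1 b row(s) → 1 output row(s).
- a row (team_id=1, zone=JV): matches 1 b row(s) → 1 output row(s).
- a row (team_id=6, zone=GN): no match → kept, b columns NULL.
- 7 b row(s) had no a match → kept, a columns NULL.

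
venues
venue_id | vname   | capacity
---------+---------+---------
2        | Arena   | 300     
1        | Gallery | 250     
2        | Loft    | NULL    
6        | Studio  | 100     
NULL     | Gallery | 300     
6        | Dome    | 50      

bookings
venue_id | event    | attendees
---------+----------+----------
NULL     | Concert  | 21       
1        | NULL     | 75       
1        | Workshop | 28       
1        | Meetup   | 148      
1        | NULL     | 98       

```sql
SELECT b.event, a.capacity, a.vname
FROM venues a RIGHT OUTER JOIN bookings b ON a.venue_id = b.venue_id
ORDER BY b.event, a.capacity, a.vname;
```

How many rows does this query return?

RIGHT JOIN keeps every row from `bookings`; unmatched rows get NULL for `venues`'s columns.
Matching on a.venue_id = b.venue_id. A NULL in a compared column never satisfies the condition.
Matched pairs: 4; unmatched b rows kept: 1.
Total: 4 matched + 1 padded = 5 rows.

5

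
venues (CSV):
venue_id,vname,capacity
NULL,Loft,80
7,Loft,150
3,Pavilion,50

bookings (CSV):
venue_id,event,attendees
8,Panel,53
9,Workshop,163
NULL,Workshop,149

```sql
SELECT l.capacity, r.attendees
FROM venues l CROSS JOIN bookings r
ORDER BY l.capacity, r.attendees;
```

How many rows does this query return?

9

CROSS JOIN pairs every row of `venues` with every row of `bookings`: 3 × 3 = 9 rows.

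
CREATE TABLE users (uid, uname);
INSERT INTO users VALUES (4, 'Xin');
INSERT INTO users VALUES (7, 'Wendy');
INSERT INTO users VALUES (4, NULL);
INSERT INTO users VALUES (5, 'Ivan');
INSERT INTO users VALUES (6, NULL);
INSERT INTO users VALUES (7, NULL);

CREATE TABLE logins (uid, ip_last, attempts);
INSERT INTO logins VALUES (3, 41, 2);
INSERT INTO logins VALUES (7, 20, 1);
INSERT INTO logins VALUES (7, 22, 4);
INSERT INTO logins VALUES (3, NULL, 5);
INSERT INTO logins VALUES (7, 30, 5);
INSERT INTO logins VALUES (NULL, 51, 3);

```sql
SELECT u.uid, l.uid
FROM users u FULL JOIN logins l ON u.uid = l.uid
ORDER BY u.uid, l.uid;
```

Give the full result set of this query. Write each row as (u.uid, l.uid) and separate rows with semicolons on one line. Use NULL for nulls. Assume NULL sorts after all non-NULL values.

FULL OUTER JOIN keeps every row from both sides; unmatched rows get NULL for the other side's columns.
Matching on u.uid = l.uid. A NULL in a compared column never satisfies the condition.
- u row (uid=4): no match → kept, l columns NULL.
- u row (uid=7): matches 3 l row(s) → 3 output row(s).
- u row (uid=4): no match → kept, l columns NULL.
- u row (uid=5): no match → kept, l columns NULL.
- u row (uid=6): no match → kept, l columns NULL.
- u row (uid=7): matches 3 l row(s) → 3 output row(s).
- 3 l row(s) had no u match → kept, u columns NULL.

(4, NULL); (4, NULL); (5, NULL); (6, NULL); (7, 7); (7, 7); (7, 7); (7, 7); (7, 7); (7, 7); (NULL, 3); (NULL, 3); (NULL, NULL)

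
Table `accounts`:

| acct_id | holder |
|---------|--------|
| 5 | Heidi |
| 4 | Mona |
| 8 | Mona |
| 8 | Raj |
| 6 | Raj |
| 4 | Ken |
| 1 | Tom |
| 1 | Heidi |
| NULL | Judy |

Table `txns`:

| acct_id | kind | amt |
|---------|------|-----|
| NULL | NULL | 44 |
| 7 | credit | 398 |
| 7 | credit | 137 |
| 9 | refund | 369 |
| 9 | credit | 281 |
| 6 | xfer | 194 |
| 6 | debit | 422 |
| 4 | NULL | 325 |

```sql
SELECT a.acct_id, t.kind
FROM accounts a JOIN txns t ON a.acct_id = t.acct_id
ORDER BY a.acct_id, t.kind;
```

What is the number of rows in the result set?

INNER JOIN keeps only pairs where the ON condition holds.
Matching on a.acct_id = t.acct_id. A NULL in a compared column never satisfies the condition.
- a (acct_id=5) has no partner → excluded.
- a (acct_id=4) pairs with 1 row(s) of t.
- a (acct_id=8) has no partner → excluded.
- a (acct_id=8) has no partner → excluded.
- a (acct_id=6) pairs with 2 row(s) of t.
- a (acct_id=4) pairs with 1 row(s) of t.
- a (acct_id=1) has no partner → excluded.
- a (acct_id=1) has no partner → excluded.
- a (acct_id=NULL) has no partner → excluded.
Total: 4 rows.

4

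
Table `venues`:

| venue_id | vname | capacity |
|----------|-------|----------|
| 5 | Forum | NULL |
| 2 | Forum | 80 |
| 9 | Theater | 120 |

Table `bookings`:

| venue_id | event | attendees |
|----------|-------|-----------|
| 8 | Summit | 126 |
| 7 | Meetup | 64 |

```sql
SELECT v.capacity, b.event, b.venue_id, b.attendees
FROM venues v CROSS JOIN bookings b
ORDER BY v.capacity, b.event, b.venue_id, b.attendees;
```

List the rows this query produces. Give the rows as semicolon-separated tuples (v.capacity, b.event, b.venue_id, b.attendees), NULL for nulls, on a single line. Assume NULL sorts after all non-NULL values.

(80, Meetup, 7, 64); (80, Summit, 8, 126); (120, Meetup, 7, 64); (120, Summit, 8, 126); (NULL, Meetup, 7, 64); (NULL, Summit, 8, 126)

CROSS JOIN pairs every row of `venues` with every row of `bookings`: 3 × 2 = 6 rows.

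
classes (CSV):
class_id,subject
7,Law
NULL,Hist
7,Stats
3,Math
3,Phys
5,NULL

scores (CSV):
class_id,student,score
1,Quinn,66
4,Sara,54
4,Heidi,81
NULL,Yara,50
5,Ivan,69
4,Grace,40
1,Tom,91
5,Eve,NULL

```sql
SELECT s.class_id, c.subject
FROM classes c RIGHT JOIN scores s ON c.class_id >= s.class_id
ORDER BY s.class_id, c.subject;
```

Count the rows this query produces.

26

RIGHT JOIN keeps every row from `scores`; unmatched rows get NULL for `classes`'s columns.
Matching on c.class_id >= s.class_id. A NULL in a compared column never satisfies the condition.
Matched pairs: 25; unmatched s rows kept: 1.
Total: 25 matched + 1 padded = 26 rows.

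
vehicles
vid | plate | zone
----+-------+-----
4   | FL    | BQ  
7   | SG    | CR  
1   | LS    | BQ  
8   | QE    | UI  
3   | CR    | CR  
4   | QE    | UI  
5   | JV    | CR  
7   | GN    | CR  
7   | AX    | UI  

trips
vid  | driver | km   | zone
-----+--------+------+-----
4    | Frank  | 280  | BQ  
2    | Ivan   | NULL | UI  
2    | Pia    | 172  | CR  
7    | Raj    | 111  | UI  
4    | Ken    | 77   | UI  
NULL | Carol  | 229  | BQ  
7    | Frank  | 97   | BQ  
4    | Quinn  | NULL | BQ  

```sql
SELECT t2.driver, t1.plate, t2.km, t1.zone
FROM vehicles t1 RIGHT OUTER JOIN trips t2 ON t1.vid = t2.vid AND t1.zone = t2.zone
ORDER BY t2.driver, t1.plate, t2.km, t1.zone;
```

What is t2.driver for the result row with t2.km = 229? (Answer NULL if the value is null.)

RIGHT JOIN keeps every row from `trips`; unmatched rows get NULL for `vehicles`'s columns.
Matching on t1.vid = t2.vid AND t1.zone = t2.zone. A NULL in a compared column never satisfies the condition.
- vid=4, zone=BQ: 2 matching t2 row(s), so 2 row(s) emitted.
- vid=7, zone=CR: no matching t2 row.
- vid=1, zone=BQ: no matching t2 row.
- vid=8, zone=UI: no matching t2 row.
- vid=3, zone=CR: no matching t2 row.
- vid=4, zone=UI: 1 matching t2 row(s), so 1 row(s) emitted.
- vid=5, zone=CR: no matching t2 row.
- vid=7, zone=CR: no matching t2 row.
- vid=7, zone=UI: 1 matching t2 row(s), so 1 row(s) emitted.
- 4 t2 row(s) had no t1 match → kept, t1 columns NULL.

Carol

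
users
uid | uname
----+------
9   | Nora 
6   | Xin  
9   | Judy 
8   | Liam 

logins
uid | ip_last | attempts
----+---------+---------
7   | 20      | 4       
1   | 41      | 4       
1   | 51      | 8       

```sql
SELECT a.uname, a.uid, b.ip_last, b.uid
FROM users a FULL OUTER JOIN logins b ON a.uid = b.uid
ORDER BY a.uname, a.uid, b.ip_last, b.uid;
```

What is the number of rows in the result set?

7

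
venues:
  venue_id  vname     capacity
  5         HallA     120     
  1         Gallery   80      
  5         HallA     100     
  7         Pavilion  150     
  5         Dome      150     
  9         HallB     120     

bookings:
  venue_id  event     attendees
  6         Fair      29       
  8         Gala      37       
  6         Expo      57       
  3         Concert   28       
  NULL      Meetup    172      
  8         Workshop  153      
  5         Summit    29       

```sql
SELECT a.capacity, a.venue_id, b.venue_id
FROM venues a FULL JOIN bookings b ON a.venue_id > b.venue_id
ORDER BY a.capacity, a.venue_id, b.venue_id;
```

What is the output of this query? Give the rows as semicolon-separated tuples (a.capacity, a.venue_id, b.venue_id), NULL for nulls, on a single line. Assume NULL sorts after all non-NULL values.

(80, 1, NULL); (100, 5, 3); (120, 5, 3); (120, 9, 3); (120, 9, 5); (120, 9, 6); (120, 9, 6); (120, 9, 8); (120, 9, 8); (150, 5, 3); (150, 7, 3); (150, 7, 5); (150, 7, 6); (150, 7, 6); (NULL, NULL, NULL)

FULL OUTER JOIN keeps every row from both sides; unmatched rows get NULL for the other side's columns.
Matching on a.venue_id > b.venue_id. A NULL in a compared column never satisfies the condition.
- a (venue_id=5) pairs with 1 row(s) of b.
- a (venue_id=1) has no partner → padded with NULL.
- a (venue_id=5) pairs with 1 row(s) of b.
- a (venue_id=7) pairs with 4 row(s) of b.
- a (venue_id=5) pairs with 1 row(s) of b.
- a (venue_id=9) pairs with 6 row(s) of b.
- plus 1 unmatched b row(s), each kept with NULL a columns.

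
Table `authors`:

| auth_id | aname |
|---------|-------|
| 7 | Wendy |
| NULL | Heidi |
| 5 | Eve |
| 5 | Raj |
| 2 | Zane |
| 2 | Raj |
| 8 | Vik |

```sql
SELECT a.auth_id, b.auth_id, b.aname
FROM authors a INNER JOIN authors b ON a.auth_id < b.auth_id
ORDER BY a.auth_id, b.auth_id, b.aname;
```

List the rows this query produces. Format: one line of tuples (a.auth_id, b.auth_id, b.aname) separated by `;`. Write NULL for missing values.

(2, 5, Eve); (2, 5, Eve); (2, 5, Raj); (2, 5, Raj); (2, 7, Wendy); (2, 7, Wendy); (2, 8, Vik); (2, 8, Vik); (5, 7, Wendy); (5, 7, Wendy); (5, 8, Vik); (5, 8, Vik); (7, 8, Vik)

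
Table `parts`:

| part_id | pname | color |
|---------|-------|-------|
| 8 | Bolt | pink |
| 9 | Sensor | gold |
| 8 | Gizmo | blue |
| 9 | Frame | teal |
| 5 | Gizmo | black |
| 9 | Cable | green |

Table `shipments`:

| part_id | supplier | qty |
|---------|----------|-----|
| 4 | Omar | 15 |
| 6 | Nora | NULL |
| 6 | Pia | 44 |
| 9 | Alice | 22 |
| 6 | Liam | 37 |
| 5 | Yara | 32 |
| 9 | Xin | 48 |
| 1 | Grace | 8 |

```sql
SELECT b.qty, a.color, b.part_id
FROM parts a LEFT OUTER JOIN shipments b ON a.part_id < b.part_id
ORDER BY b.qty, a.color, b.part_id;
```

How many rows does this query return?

LEFT JOIN keeps every row from `parts`; unmatched rows get NULL for `shipments`'s columns.
Matching on a.part_id < b.part_id.
- a (part_id=8) pairs with 2 row(s) of b.
- a (part_id=9) has no partner → padded with NULL.
- a (part_id=8) pairs with 2 row(s) of b.
- a (part_id=9) has no partner → padded with NULL.
- a (part_id=5) pairs with 5 row(s) of b.
- a (part_id=9) has no partner → padded with NULL.
Total: 9 matched + 3 padded = 12 rows.

12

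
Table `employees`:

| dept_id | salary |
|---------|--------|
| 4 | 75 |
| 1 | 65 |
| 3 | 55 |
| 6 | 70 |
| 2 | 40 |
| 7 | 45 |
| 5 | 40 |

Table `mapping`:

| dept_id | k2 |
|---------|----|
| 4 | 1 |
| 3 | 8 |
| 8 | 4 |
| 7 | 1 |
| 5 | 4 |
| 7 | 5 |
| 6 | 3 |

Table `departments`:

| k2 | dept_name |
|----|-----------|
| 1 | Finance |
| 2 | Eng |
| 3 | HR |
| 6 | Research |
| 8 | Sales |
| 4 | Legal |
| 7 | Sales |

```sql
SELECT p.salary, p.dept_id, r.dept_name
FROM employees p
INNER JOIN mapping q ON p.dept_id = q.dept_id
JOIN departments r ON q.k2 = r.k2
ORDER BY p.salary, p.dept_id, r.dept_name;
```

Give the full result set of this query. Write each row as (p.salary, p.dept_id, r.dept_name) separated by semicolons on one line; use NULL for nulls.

(40, 5, Legal); (45, 7, Finance); (55, 3, Sales); (70, 6, HR); (75, 4, Finance)

Evaluate left to right. First `employees p INNER JOIN mapping q` on dept_id: 6 row(s).
Then INNER JOIN `departments r` on k2: keep only rows whose q.k2 appears in r.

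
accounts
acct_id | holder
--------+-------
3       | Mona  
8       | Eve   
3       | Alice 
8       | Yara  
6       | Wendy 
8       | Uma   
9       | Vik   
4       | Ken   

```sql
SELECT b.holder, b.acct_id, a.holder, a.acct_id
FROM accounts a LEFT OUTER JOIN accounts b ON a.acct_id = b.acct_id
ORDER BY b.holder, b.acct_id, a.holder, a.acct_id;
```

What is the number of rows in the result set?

LEFT JOIN keeps every row from `accounts a`; unmatched rows get NULL for `accounts b`'s columns.
Matching on a.acct_id = b.acct_id.
Matched pairs: 16; unmatched a rows kept: 0.
Total: 16 rows.

16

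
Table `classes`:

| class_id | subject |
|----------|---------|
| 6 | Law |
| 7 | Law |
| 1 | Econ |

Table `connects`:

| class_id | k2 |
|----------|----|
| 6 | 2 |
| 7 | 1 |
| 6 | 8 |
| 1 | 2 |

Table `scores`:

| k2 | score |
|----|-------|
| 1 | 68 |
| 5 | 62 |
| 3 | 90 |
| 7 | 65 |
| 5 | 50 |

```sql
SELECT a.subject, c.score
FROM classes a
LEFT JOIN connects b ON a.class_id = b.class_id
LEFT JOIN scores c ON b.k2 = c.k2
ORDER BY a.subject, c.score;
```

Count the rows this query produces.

4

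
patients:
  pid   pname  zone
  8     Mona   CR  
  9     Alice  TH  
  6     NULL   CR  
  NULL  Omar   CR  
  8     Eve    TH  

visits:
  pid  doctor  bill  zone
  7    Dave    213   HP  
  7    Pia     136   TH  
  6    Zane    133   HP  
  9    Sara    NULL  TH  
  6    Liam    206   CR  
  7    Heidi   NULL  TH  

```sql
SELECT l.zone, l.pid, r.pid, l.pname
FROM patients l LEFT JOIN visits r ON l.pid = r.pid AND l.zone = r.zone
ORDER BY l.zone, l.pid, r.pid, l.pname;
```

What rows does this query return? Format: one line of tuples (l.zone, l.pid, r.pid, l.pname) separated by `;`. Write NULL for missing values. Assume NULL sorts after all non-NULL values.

(CR, 6, 6, NULL); (CR, 8, NULL, Mona); (CR, NULL, NULL, Omar); (TH, 8, NULL, Eve); (TH, 9, 9, Alice)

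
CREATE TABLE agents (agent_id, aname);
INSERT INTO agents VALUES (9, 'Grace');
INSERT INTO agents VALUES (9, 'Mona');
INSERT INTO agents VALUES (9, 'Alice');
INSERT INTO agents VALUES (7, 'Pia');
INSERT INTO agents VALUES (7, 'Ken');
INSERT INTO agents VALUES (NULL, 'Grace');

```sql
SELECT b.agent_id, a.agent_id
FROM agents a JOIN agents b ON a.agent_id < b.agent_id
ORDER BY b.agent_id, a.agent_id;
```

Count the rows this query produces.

INNER JOIN keeps only pairs where the ON condition holds.
Matching on a.agent_id < b.agent_id. A NULL in a compared column never satisfies the condition.
Matched pairs: 6.
Total: 6 rows.

6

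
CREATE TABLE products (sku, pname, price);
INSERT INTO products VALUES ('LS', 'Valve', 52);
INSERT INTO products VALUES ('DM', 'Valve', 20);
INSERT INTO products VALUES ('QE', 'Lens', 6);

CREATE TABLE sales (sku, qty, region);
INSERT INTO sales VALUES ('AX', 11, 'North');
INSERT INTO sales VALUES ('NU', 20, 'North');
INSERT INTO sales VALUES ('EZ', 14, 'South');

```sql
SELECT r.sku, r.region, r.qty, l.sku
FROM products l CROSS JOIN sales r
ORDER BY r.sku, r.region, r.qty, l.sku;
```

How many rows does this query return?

9

CROSS JOIN pairs every row of `products` with every row of `sales`: 3 × 3 = 9 rows.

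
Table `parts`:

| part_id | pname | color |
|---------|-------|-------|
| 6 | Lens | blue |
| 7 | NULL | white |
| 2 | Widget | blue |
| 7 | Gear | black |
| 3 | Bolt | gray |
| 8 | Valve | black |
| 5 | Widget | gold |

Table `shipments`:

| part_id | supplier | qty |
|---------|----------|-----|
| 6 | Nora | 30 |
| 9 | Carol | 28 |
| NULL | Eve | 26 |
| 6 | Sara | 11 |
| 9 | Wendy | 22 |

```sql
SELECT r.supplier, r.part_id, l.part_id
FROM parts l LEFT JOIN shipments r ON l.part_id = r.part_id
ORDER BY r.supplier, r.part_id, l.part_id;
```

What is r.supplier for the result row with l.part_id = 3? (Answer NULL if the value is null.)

LEFT JOIN keeps every row from `parts`; unmatched rows get NULL for `shipments`'s columns.
Matching on l.part_id = r.part_id. A NULL in a compared column never satisfies the condition.
Matched pairs: 2; unmatched l rows kept: 6.

NULL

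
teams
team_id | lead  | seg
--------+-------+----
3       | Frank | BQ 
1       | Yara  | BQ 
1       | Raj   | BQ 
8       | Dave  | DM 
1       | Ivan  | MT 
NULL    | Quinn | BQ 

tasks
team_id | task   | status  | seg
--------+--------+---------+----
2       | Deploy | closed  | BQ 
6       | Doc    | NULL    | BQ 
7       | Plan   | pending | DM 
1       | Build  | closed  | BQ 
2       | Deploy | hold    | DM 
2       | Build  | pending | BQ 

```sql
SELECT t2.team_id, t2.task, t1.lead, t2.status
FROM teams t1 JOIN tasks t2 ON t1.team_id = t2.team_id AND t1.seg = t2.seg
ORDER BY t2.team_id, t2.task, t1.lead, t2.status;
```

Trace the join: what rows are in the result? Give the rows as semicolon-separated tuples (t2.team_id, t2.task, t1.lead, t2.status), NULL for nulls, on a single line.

(1, Build, Raj, closed); (1, Build, Yara, closed)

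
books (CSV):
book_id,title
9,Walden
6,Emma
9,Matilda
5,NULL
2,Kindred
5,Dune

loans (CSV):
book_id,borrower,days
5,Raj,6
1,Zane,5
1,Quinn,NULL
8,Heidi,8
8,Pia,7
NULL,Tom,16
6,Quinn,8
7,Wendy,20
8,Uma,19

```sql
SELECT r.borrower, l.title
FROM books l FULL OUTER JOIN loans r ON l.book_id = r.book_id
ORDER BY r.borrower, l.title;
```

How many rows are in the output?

13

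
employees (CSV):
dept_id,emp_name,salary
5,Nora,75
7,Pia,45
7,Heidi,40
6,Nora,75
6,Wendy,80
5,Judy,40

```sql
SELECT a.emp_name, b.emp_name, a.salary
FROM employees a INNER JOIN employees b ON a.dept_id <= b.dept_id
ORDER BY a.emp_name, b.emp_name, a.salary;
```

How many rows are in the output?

24

INNER JOIN keeps only pairs where the ON condition holds.
Matching on a.dept_id <= b.dept_id.
Matched pairs: 24.
Total: 24 rows.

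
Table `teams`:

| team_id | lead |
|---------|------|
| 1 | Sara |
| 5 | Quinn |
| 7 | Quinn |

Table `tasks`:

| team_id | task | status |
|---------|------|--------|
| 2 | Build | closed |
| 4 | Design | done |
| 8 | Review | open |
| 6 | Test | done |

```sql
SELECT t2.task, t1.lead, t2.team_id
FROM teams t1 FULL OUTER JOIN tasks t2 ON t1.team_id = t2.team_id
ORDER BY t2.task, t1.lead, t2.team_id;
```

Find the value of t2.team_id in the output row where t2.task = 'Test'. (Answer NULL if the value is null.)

FULL OUTER JOIN keeps every row from both sides; unmatched rows get NULL for the other side's columns.
Matching on t1.team_id = t2.team_id.
Matched pairs: 0; unmatched t1 rows kept: 3; unmatched t2 rows kept: 4.

6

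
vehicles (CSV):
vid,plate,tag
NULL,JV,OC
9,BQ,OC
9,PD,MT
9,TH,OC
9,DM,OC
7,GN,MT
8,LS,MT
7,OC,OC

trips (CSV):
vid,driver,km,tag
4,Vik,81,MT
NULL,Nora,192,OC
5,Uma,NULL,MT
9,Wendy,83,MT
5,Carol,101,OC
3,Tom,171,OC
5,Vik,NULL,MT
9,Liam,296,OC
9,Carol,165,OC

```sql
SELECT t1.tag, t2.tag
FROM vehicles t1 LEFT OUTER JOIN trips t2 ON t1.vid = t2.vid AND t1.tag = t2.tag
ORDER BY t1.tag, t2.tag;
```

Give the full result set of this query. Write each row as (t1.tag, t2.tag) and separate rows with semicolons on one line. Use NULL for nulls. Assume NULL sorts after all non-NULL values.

(MT, MT); (MT, NULL); (MT, NULL); (OC, OC); (OC, OC); (OC, OC); (OC, OC); (OC, OC); (OC, OC); (OC, NULL); (OC, NULL)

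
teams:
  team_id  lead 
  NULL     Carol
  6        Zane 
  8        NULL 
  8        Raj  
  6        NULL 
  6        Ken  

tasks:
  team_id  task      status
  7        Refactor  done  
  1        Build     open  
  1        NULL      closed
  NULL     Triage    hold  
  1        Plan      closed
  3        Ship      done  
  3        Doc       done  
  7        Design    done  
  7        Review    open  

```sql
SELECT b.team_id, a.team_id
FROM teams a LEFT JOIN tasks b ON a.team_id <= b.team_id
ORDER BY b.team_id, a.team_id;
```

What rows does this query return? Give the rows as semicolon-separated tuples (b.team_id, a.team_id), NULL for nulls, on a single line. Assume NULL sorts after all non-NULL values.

LEFT JOIN keeps every row from `teams`; unmatched rows get NULL for `tasks`'s columns.
Matching on a.team_id <= b.team_id. A NULL in a compared column never satisfies the condition.
Matched pairs: 9; unmatched a rows kept: 3.

(7, 6); (7, 6); (7, 6); (7, 6); (7, 6); (7, 6); (7, 6); (7, 6); (7, 6); (NULL, 8); (NULL, 8); (NULL, NULL)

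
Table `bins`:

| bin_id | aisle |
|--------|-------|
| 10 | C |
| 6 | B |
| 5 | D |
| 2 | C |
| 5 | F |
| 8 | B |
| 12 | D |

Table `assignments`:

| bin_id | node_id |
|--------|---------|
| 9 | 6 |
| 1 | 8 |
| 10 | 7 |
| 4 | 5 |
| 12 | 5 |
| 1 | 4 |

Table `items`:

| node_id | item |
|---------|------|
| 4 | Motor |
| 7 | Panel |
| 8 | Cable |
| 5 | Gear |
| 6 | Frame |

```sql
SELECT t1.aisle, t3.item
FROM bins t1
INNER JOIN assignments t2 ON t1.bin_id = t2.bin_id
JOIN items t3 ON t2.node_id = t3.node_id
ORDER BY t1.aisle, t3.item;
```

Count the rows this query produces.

Joins associate left-to-right: bins INNER JOIN assignments on bin_id gives 2 intermediate row(s).
Then INNER JOIN `items t3` on node_id: keep only rows whose t2.node_id appears in t3.
Result: 2 row(s).

2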